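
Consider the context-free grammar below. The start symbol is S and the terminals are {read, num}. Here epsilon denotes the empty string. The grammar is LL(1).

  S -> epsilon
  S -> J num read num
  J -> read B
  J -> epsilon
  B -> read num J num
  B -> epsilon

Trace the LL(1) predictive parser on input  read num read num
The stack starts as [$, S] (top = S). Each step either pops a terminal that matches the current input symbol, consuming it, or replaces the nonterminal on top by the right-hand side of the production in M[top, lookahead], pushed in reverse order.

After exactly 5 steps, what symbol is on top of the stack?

read

     Stack                  Input                Action
  1  $ S                    read num read num $  expand S -> J num read num
  2  $ num read num J       read num read num $  expand J -> read B
  3  $ num read num B read  read num read num $  match read
  4  $ num read num B       num read num $       expand B -> epsilon
  5  $ num read num         num read num $       match num
Stack after step 5: $ num read (top = read).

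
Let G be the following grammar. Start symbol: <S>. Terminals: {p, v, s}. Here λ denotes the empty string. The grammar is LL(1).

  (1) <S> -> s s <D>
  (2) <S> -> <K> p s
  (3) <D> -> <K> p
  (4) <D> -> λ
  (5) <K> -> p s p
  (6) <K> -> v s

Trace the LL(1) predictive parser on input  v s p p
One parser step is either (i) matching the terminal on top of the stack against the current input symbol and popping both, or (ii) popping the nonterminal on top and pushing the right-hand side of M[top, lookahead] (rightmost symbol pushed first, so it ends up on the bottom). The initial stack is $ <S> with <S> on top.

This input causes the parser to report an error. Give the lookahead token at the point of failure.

     Stack      Input      Action
  1  $ <S>      v s p p $  expand <S> -> <K> p s
  2  $ s p <K>  v s p p $  expand <K> -> v s
  3  $ s p s v  v s p p $  match v
  4  $ s p s    s p p $    match s
  5  $ s p      p p $      match p
  6  $ s        p $        error: top is terminal s but lookahead is p

p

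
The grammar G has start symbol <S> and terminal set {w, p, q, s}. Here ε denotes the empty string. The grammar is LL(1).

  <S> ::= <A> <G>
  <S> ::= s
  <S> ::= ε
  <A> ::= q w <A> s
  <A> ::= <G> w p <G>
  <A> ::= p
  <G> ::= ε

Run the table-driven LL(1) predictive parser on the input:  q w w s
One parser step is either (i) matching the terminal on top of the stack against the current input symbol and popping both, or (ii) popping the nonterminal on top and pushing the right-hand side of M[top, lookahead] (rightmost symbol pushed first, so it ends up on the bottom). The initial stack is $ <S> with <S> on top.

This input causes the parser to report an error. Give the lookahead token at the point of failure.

s

step 1: stack=$ <S>  input=q w w s $  — expand <S> ::= <A> <G>
step 2: stack=$ <G> <A>  input=q w w s $  — expand <A> ::= q w <A> s
step 3: stack=$ <G> s <A> w q  input=q w w s $  — match q
step 4: stack=$ <G> s <A> w  input=w w s $  — match w
step 5: stack=$ <G> s <A>  input=w s $  — expand <A> ::= <G> w p <G>
step 6: stack=$ <G> s <G> p w <G>  input=w s $  — expand <G> ::= ε
step 7: stack=$ <G> s <G> p w  input=w s $  — match w
step 8: stack=$ <G> s <G> p  input=s $  — error: top is terminal p but lookahead is s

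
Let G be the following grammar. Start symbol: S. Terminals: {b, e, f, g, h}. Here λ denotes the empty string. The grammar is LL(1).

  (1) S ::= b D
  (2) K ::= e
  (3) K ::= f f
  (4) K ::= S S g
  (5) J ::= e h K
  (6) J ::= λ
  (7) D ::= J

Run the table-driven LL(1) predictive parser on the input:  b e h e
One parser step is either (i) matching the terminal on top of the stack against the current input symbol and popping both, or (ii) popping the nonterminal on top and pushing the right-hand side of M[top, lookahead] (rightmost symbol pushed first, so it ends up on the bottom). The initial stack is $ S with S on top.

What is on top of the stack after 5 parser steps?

h

step 1: stack=$ S  input=b e h e $  — expand S ::= b D
step 2: stack=$ D b  input=b e h e $  — match b
step 3: stack=$ D  input=e h e $  — expand D ::= J
step 4: stack=$ J  input=e h e $  — expand J ::= e h K
step 5: stack=$ K h e  input=e h e $  — match e
Stack after step 5: $ K h (top = h).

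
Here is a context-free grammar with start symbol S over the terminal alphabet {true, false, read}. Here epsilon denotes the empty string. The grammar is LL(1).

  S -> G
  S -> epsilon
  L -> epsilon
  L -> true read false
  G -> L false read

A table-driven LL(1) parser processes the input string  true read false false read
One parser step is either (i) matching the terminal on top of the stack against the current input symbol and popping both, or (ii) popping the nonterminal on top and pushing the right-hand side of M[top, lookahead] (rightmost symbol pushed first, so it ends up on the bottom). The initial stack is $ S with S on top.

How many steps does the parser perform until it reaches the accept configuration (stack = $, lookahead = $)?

     Stack                         Input                         Action
  1  $ S                           true read false false read $  expand S -> G
  2  $ G                           true read false false read $  expand G -> L false read
  3  $ read false L                true read false false read $  expand L -> true read false
  4  $ read false false read true  true read false false read $  match true
  5  $ read false false read       read false false read $       match read
  6  $ read false false            false false read $            match false
  7  $ read false                  false read $                  match false
  8  $ read                        read $                        match read
Accept reached after 8 steps.

8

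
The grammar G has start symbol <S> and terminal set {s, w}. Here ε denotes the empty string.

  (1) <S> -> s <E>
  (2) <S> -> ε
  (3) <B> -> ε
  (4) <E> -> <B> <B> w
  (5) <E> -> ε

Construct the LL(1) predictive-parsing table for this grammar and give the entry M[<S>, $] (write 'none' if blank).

<S> -> ε

FIRST(<S>) = {ε, s}
FIRST(<B>) = {ε}
FIRST(<E>) = {ε, w}  (via <B> <B> w)
FOLLOW(<S>) includes $ since <S> is the start symbol.
FOLLOW(<S>): <S> appears on no right-hand side. Thus FOLLOW(<S>) = {$}.
For <S> -> s <E>: FIRST(s <E>) = {s}, so it goes in M[<S>, t] for t ∈ {s}.
For <S> -> ε: FIRST(ε) = {ε}, so it goes in M[<S>, t] for t ∈ {}; since ε ∈ FIRST, also for every t ∈ FOLLOW(<S>) = {$}.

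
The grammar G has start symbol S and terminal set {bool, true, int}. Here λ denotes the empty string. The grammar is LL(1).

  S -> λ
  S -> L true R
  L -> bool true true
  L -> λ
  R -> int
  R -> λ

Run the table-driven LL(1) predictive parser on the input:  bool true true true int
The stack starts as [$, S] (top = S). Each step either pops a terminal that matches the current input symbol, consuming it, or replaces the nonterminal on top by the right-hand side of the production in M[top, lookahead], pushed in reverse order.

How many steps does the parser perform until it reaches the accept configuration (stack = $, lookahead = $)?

8

step 1: stack=$ S  input=bool true true true int $  — expand S -> L true R
step 2: stack=$ R true L  input=bool true true true int $  — expand L -> bool true true
step 3: stack=$ R true true true bool  input=bool true true true int $  — match bool
step 4: stack=$ R true true true  input=true true true int $  — match true
step 5: stack=$ R true true  input=true true int $  — match true
step 6: stack=$ R true  input=true int $  — match true
step 7: stack=$ R  input=int $  — expand R -> int
step 8: stack=$ int  input=int $  — match int
Accept reached after 8 steps.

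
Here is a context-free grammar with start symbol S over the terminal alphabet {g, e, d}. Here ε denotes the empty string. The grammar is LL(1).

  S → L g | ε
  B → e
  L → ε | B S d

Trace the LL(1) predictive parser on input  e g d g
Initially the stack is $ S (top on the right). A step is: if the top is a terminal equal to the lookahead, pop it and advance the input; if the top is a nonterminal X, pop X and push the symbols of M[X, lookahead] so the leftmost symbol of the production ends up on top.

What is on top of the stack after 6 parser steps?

g

     Stack      Input      Action
  1  $ S        e g d g $  expand S → L g
  2  $ g L      e g d g $  expand L → B S d
  3  $ g d S B  e g d g $  expand B → e
  4  $ g d S e  e g d g $  match e
  5  $ g d S    g d g $    expand S → L g
  6  $ g d g L  g d g $    expand L → ε
Stack after step 6: $ g d g (top = g).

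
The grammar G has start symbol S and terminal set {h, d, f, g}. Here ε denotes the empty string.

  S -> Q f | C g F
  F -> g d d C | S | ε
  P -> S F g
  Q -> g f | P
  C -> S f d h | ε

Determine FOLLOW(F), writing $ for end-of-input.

{$, f, g}

FIRST(S) = {g}  (via Q f, C g F)
FIRST(F) = {ε, g}  (via S)
FIRST(P) = {g}  (via S F g)
FIRST(C) = {ε, g}  (via S f d h)
FIRST(Q) = {g}  (via P)
FOLLOW(S) includes $ since S is the start symbol.
FOLLOW(Q): in S->Q f, Q is followed by f with FIRST {f}. Thus FOLLOW(Q) = {f}.
FOLLOW(P): in Q->P, the suffix after P is empty, so FOLLOW(P) ⊇ FOLLOW(Q) = {f}. Thus FOLLOW(P) = {f}.
FOLLOW(S): in F->S, the suffix after S is empty, so FOLLOW(S) ⊇ FOLLOW(F) = {$, f, g}; in P->S F g, S is followed by F g with FIRST {g}; in C->S f d h, S is followed by f d h with FIRST {f}. Thus FOLLOW(S) = {$, f, g}.
FOLLOW(F): in S->C g F, the suffix after F is empty, so FOLLOW(F) ⊇ FOLLOW(S) = {$, f, g}; in P->S F g, F is followed by g with FIRST {g}. Thus FOLLOW(F) = {$, f, g}.
FOLLOW(C): in S->C g F, C is followed by g F with FIRST {g}; in F->g d d C, the suffix after C is empty, so FOLLOW(C) ⊇ FOLLOW(F) = {$, f, g}. Thus FOLLOW(C) = {$, f, g}.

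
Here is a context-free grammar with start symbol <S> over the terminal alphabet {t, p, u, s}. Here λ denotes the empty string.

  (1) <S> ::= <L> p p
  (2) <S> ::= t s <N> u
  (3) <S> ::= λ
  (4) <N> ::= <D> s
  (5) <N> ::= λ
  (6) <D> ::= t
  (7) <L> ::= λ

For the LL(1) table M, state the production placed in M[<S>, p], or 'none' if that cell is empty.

FIRST(<D>): from <D>::=t we get {t}. So FIRST(<D>) = {t}.
FIRST(<L>): from <L>::=λ we get {λ}. So FIRST(<L>) = {λ}.
FIRST(<S>): from <S>::=<L> p p we get {p}; from <S>::=t s <N> u we get {t}; from <S>::=λ we get {λ}. So FIRST(<S>) = {λ, p, t}.
FIRST(<N>): from <N>::=<D> s we get {t}; from <N>::=λ we get {λ}. So FIRST(<N>) = {λ, t}.
FOLLOW(<S>) includes $ since <S> is the start symbol.
FOLLOW(<S>): <S> appears on no right-hand side. Thus FOLLOW(<S>) = {$}.
For <S> ::= <L> p p: FIRST(<L> p p) = {p}, so it goes in M[<S>, t] for t ∈ {p}.
For <S> ::= t s <N> u: FIRST(t s <N> u) = {t}, so it goes in M[<S>, t] for t ∈ {t}.
For <S> ::= λ: FIRST(λ) = {λ}, so it goes in M[<S>, t] for t ∈ {}; since λ ∈ FIRST, also for every t ∈ FOLLOW(<S>) = {$}.

<S> ::= <L> p p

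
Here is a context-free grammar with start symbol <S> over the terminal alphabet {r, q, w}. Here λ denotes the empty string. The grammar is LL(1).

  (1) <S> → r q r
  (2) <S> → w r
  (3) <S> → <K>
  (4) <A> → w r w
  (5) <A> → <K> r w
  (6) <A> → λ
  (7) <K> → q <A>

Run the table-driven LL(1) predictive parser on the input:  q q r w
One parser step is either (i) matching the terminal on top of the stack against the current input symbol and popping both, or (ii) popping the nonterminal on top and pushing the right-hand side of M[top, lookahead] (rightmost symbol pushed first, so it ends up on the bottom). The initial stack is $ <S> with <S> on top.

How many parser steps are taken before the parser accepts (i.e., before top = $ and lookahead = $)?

step 1: stack=$ <S>  input=q q r w $  — expand <S> → <K>
step 2: stack=$ <K>  input=q q r w $  — expand <K> → q <A>
step 3: stack=$ <A> q  input=q q r w $  — match q
step 4: stack=$ <A>  input=q r w $  — expand <A> → <K> r w
step 5: stack=$ w r <K>  input=q r w $  — expand <K> → q <A>
step 6: stack=$ w r <A> q  input=q r w $  — match q
step 7: stack=$ w r <A>  input=r w $  — expand <A> → λ
step 8: stack=$ w r  input=r w $  — match r
step 9: stack=$ w  input=w $  — match w
Accept reached after 9 steps.

9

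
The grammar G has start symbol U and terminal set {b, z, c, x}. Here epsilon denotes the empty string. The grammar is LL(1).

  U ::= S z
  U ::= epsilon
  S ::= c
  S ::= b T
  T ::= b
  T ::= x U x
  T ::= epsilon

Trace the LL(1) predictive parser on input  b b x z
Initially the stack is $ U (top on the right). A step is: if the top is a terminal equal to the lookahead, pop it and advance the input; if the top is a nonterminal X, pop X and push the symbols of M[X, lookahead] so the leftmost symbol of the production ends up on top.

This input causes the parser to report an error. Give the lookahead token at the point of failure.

x

step 1: stack=$ U  input=b b x z $  — expand U ::= S z
step 2: stack=$ z S  input=b b x z $  — expand S ::= b T
step 3: stack=$ z T b  input=b b x z $  — match b
step 4: stack=$ z T  input=b x z $  — expand T ::= b
step 5: stack=$ z b  input=b x z $  — match b
step 6: stack=$ z  input=x z $  — error: top is terminal z but lookahead is x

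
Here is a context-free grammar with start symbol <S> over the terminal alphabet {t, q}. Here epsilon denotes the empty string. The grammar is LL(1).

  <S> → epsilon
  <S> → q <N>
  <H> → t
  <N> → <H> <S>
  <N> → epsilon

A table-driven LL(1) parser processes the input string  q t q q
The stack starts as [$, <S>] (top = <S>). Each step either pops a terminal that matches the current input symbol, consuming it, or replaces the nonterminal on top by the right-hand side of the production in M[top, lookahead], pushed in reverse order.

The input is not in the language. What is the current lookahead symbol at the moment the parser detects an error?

step 1: stack=$ <S>  input=q t q q $  — expand <S> → q <N>
step 2: stack=$ <N> q  input=q t q q $  — match q
step 3: stack=$ <N>  input=t q q $  — expand <N> → <H> <S>
step 4: stack=$ <S> <H>  input=t q q $  — expand <H> → t
step 5: stack=$ <S> t  input=t q q $  — match t
step 6: stack=$ <S>  input=q q $  — expand <S> → q <N>
step 7: stack=$ <N> q  input=q q $  — match q
step 8: stack=$ <N>  input=q $  — error: M[<N>, q] is empty

q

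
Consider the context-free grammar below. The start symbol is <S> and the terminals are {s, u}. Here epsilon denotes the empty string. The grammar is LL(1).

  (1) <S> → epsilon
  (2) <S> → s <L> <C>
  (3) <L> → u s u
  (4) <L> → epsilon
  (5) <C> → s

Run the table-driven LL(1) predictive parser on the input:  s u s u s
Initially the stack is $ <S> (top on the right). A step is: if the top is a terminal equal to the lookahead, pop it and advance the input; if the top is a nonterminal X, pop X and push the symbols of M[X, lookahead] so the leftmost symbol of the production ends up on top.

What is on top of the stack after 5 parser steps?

u

     Stack        Input        Action
  1  $ <S>        s u s u s $  expand <S> → s <L> <C>
  2  $ <C> <L> s  s u s u s $  match s
  3  $ <C> <L>    u s u s $    expand <L> → u s u
  4  $ <C> u s u  u s u s $    match u
  5  $ <C> u s    s u s $      match s
Stack after step 5: $ <C> u (top = u).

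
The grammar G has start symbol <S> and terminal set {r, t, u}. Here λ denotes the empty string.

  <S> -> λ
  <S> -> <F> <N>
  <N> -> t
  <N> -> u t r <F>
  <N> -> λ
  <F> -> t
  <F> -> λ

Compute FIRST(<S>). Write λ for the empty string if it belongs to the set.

FIRST(<N>) = {λ, t, u}
FIRST(<F>) = {λ, t}
FIRST(<S>) = {λ, t, u}  (via <F> <N>)

{λ, t, u}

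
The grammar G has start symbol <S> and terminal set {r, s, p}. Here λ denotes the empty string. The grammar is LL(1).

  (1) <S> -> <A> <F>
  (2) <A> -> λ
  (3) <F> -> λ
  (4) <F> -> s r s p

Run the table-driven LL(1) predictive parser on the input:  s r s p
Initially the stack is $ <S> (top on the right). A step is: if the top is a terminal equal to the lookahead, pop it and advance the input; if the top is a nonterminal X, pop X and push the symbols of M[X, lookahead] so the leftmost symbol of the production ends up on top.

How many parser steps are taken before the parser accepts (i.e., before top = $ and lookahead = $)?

     Stack      Input      Action
  1  $ <S>      s r s p $  expand <S> -> <A> <F>
  2  $ <F> <A>  s r s p $  expand <A> -> λ
  3  $ <F>      s r s p $  expand <F> -> s r s p
  4  $ p s r s  s r s p $  match s
  5  $ p s r    r s p $    match r
  6  $ p s      s p $      match s
  7  $ p        p $        match p
Accept reached after 7 steps.

7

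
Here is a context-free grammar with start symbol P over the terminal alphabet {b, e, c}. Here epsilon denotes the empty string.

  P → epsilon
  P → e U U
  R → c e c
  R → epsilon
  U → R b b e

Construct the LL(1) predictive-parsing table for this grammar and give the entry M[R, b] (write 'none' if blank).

FIRST(P) = {epsilon, e}
FIRST(R) = {epsilon, c}
FIRST(U) = {b, c}  (via R b b e)
FOLLOW(P) includes $ since P is the start symbol.
FOLLOW(R): in U→R b b e, R is followed by b b e with FIRST {b}. Thus FOLLOW(R) = {b}.
For R → c e c: FIRST(c e c) = {c}, so it goes in M[R, t] for t ∈ {c}.
For R → epsilon: FIRST(epsilon) = {epsilon}, so it goes in M[R, t] for t ∈ {}; since epsilon ∈ FIRST, also for every t ∈ FOLLOW(R) = {b}.

R → epsilon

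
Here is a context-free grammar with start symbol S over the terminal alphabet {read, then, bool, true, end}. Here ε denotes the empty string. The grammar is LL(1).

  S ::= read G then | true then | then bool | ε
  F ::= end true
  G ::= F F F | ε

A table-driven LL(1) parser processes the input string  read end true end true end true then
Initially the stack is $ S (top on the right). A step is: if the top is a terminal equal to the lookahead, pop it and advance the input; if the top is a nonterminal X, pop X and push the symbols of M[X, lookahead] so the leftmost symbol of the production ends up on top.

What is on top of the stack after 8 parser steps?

     Stack                Input                                   Action
  1  $ S                  read end true end true end true then $  expand S ::= read G then
  2  $ then G read        read end true end true end true then $  match read
  3  $ then G             end true end true end true then $       expand G ::= F F F
  4  $ then F F F         end true end true end true then $       expand F ::= end true
  5  $ then F F true end  end true end true end true then $       match end
  6  $ then F F true      true end true end true then $           match true
  7  $ then F F           end true end true then $                expand F ::= end true
  8  $ then F true end    end true end true then $                match end
Stack after step 8: $ then F true (top = true).

true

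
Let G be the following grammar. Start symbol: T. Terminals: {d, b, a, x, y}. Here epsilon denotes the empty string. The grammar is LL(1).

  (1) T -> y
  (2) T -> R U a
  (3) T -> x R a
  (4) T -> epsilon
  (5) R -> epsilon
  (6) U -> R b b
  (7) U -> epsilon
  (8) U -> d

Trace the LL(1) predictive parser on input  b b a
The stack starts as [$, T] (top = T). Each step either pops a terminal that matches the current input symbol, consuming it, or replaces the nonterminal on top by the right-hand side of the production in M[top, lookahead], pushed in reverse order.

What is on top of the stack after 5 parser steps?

b

step 1: stack=$ T  input=b b a $  — expand T -> R U a
step 2: stack=$ a U R  input=b b a $  — expand R -> epsilon
step 3: stack=$ a U  input=b b a $  — expand U -> R b b
step 4: stack=$ a b b R  input=b b a $  — expand R -> epsilon
step 5: stack=$ a b b  input=b b a $  — match b
Stack after step 5: $ a b (top = b).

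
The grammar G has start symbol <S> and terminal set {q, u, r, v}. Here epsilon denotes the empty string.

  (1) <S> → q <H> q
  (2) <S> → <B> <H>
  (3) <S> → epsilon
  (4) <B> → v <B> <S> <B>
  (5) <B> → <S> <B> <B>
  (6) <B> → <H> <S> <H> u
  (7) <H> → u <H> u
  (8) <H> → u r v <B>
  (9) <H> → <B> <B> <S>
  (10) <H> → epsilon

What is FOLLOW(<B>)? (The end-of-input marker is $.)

FIRST(<S>) = {epsilon, q, u, v}  (via <B> <H>)
FIRST(<B>) = {q, u, v}  (via <S> <B> <B>, <H> <S> <H> u)
FIRST(<H>) = {epsilon, q, u, v}  (via <B> <B> <S>)
FOLLOW(<S>) includes $ since <S> is the start symbol.
FOLLOW(<S>): in <B>→v <B> <S> <B>, <S> is followed by <B> with FIRST {q, u, v}; in <B>→<S> <B> <B>, <S> is followed by <B> <B> with FIRST {q, u, v}; in <B>→<H> <S> <H> u, <S> is followed by <H> u with FIRST {q, u, v}; in <H>→<B> <B> <S>, the suffix after <S> is empty, so FOLLOW(<S>) ⊇ FOLLOW(<H>) = {$, q, u, v}. Thus FOLLOW(<S>) = {$, q, u, v}.
FOLLOW(<H>): in <S>→q <H> q, <H> is followed by q with FIRST {q}; in <S>→<B> <H>, the suffix after <H> is empty, so FOLLOW(<H>) ⊇ FOLLOW(<S>) = {$, q, u, v}; in <B>→<H> <S> <H> u (occurrence 1), <H> is followed by <S> <H> u with FIRST {q, u, v}; in <B>→<H> <S> <H> u (occurrence 2), <H> is followed by u with FIRST {u}; in <H>→u <H> u, <H> is followed by u with FIRST {u}. Thus FOLLOW(<H>) = {$, q, u, v}.
FOLLOW(<B>): in <S>→<B> <H>, <B> is followed by <H> with FIRST {epsilon, q, u, v}; in <S>→<B> <H>, the suffix after <B> is nullable, so FOLLOW(<B>) ⊇ FOLLOW(<S>) = {$, q, u, v}; in <B>→v <B> <S> <B> (occurrence 1), <B> is followed by <S> <B> with FIRST {q, u, v}; in <B>→v <B> <S> <B> (occurrence 2), the suffix after <B> is empty (adds nothing new); in <B>→<S> <B> <B> (occurrence 1), <B> is followed by <B> with FIRST {q, u, v}; in <B>→<S> <B> <B> (occurrence 2), the suffix after <B> is empty (adds nothing new); in <H>→u r v <B>, the suffix after <B> is empty, so FOLLOW(<B>) ⊇ FOLLOW(<H>) = {$, q, u, v}; in <H>→<B> <B> <S> (occurrence 1), <B> is followed by <B> <S> with FIRST {q, u, v}; in <H>→<B> <B> <S> (occurrence 2), <B> is followed by <S> with FIRST {epsilon, q, u, v}; in <H>→<B> <B> <S> (occurrence 2), the suffix after <B> is nullable, so FOLLOW(<B>) ⊇ FOLLOW(<H>) = {$, q, u, v}. Thus FOLLOW(<B>) = {$, q, u, v}.

{$, q, u, v}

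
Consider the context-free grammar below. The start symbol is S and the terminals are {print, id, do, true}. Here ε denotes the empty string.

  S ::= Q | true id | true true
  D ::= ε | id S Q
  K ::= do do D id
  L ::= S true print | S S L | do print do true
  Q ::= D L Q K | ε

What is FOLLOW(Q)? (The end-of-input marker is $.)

FIRST(D) = {ε, id}
FIRST(K) = {do}
FIRST(S) = {ε, do, id, true}  (via Q)
FIRST(L) = {do, id, true}  (via S true print, S S L)
FIRST(Q) = {ε, do, id, true}  (via D L Q K)
FOLLOW(S) includes $ since S is the start symbol.
FOLLOW(D): in K::=do do D id, D is followed by id with FIRST {id}; in Q::=D L Q K, D is followed by L Q K with FIRST {do, id, true}. Thus FOLLOW(D) = {do, id, true}.
FOLLOW(S): in D::=id S Q, S is followed by Q with FIRST {ε, do, id, true}; in D::=id S Q, the suffix after S is nullable, so FOLLOW(S) ⊇ FOLLOW(D) = {do, id, true}; in L::=S true print, S is followed by true print with FIRST {true}; in L::=S S L (occurrence 1), S is followed by S L with FIRST {do, id, true}; in L::=S S L (occurrence 2), S is followed by L with FIRST {do, id, true}. Thus FOLLOW(S) = {$, do, id, true}.
FOLLOW(L): in L::=S S L, the suffix after L is empty (adds nothing new); in Q::=D L Q K, L is followed by Q K with FIRST {do, id, true}. Thus FOLLOW(L) = {do, id, true}.
FOLLOW(Q): in S::=Q, the suffix after Q is empty, so FOLLOW(Q) ⊇ FOLLOW(S) = {$, do, id, true}; in D::=id S Q, the suffix after Q is empty, so FOLLOW(Q) ⊇ FOLLOW(D) = {do, id, true}; in Q::=D L Q K, Q is followed by K with FIRST {do}. Thus FOLLOW(Q) = {$, do, id, true}.
FOLLOW(K): in Q::=D L Q K, the suffix after K is empty, so FOLLOW(K) ⊇ FOLLOW(Q) = {$, do, id, true}. Thus FOLLOW(K) = {$, do, id, true}.

{$, do, id, true}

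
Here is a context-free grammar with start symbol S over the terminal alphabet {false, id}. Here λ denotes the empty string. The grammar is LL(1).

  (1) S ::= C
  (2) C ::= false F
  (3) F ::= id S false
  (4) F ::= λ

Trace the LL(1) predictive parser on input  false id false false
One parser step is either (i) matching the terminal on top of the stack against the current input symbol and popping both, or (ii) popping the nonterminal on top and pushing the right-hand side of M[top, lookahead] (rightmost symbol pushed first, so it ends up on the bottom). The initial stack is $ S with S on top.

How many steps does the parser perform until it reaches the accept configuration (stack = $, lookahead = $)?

step 1: stack=$ S  input=false id false false $  — expand S ::= C
step 2: stack=$ C  input=false id false false $  — expand C ::= false F
step 3: stack=$ F false  input=false id false false $  — match false
step 4: stack=$ F  input=id false false $  — expand F ::= id S false
step 5: stack=$ false S id  input=id false false $  — match id
step 6: stack=$ false S  input=false false $  — expand S ::= C
step 7: stack=$ false C  input=false false $  — expand C ::= false F
step 8: stack=$ false F false  input=false false $  — match false
step 9: stack=$ false F  input=false $  — expand F ::= λ
step 10: stack=$ false  input=false $  — match false
Accept reached after 10 steps.

10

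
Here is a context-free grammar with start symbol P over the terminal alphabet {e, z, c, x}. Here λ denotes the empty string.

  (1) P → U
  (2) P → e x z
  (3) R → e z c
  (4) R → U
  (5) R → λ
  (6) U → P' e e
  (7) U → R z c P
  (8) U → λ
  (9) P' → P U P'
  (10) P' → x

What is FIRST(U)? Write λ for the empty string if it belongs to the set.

{λ, e, x, z}

FIRST(P): from P→U we get {λ, e, x, z}; from P→e x z we get {e}. So FIRST(P) = {λ, e, x, z}.
FIRST(R): from R→e z c we get {e}; from R→U we get {λ, e, x, z}; from R→λ we get {λ}. So FIRST(R) = {λ, e, x, z}.
FIRST(U): from U→P' e e we get {e, x, z}; from U→R z c P we get {e, x, z}; from U→λ we get {λ}. So FIRST(U) = {λ, e, x, z}.
FIRST(P'): from P'→P U P' we get {e, x, z}; from P'→x we get {x}. So FIRST(P') = {e, x, z}.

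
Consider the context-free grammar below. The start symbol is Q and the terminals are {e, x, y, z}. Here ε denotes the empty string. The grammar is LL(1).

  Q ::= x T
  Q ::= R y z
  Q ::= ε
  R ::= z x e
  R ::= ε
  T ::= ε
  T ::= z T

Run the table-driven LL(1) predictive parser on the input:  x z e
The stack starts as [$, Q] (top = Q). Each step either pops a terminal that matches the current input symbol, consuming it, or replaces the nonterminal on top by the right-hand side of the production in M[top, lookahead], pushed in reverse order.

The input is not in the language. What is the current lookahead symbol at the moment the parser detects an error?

step 1: stack=$ Q  input=x z e $  — expand Q ::= x T
step 2: stack=$ T x  input=x z e $  — match x
step 3: stack=$ T  input=z e $  — expand T ::= z T
step 4: stack=$ T z  input=z e $  — match z
step 5: stack=$ T  input=e $  — error: M[T, e] is empty

e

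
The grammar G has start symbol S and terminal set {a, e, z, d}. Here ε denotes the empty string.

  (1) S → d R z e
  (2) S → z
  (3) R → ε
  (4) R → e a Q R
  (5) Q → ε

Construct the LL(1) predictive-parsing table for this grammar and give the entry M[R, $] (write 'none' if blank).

FIRST(S) = {d, z}
FIRST(R) = {ε, e}
FIRST(Q) = {ε}
FOLLOW(S) includes $ since S is the start symbol.
FOLLOW(R): in S→d R z e, R is followed by z e with FIRST {z}; in R→e a Q R, the suffix after R is empty (adds nothing new). Thus FOLLOW(R) = {z}.
For R → ε: FIRST(ε) = {ε}, so it goes in M[R, t] for t ∈ {}; since ε ∈ FIRST, also for every t ∈ FOLLOW(R) = {z}.
For R → e a Q R: FIRST(e a Q R) = {e}, so it goes in M[R, t] for t ∈ {e}.
None of these place a production in M[R, $].

none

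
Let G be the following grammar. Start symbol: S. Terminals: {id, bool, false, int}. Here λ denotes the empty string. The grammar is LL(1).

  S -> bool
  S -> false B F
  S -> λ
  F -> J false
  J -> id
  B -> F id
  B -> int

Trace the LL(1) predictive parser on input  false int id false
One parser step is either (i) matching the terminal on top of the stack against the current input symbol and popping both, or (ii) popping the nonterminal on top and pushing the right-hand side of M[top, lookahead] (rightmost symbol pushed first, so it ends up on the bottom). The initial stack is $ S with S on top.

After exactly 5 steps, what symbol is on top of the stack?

step 1: stack=$ S  input=false int id false $  — expand S -> false B F
step 2: stack=$ F B false  input=false int id false $  — match false
step 3: stack=$ F B  input=int id false $  — expand B -> int
step 4: stack=$ F int  input=int id false $  — match int
step 5: stack=$ F  input=id false $  — expand F -> J false
Stack after step 5: $ false J (top = J).

J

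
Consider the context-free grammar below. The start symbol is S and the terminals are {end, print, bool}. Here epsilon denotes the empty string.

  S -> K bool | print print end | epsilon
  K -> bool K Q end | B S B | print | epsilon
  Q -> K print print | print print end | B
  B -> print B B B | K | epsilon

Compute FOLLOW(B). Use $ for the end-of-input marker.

FIRST(S) = {epsilon, bool, print}  (via K bool)
FIRST(K) = {epsilon, bool, print}  (via B S B)
FIRST(B) = {epsilon, bool, print}  (via K)
FIRST(Q) = {epsilon, bool, print}  (via K print print, B)
FOLLOW(S) includes $ since S is the start symbol.
FOLLOW(Q): in K->bool K Q end, Q is followed by end with FIRST {end}. Thus FOLLOW(Q) = {end}.
FOLLOW(S): in K->B S B, S is followed by B with FIRST {epsilon, bool, print}; in K->B S B, the suffix after S is nullable, so FOLLOW(S) ⊇ FOLLOW(K) = {bool, end, print}. Thus FOLLOW(S) = {$, bool, end, print}.
FOLLOW(K): in S->K bool, K is followed by bool with FIRST {bool}; in K->bool K Q end, K is followed by Q end with FIRST {bool, end, print}; in Q->K print print, K is followed by print print with FIRST {print}; in B->K, the suffix after K is empty, so FOLLOW(K) ⊇ FOLLOW(B) = {bool, end, print}. Thus FOLLOW(K) = {bool, end, print}.
FOLLOW(B): in K->B S B (occurrence 1), B is followed by S B with FIRST {epsilon, bool, print}; in K->B S B (occurrence 1), the suffix after B is nullable, so FOLLOW(B) ⊇ FOLLOW(K) = {bool, end, print}; in K->B S B (occurrence 2), the suffix after B is empty, so FOLLOW(B) ⊇ FOLLOW(K) = {bool, end, print}; in Q->B, the suffix after B is empty, so FOLLOW(B) ⊇ FOLLOW(Q) = {end}; in B->print B B B (occurrence 1), B is followed by B B with FIRST {epsilon, bool, print}; in B->print B B B (occurrence 1), the suffix after B is nullable (adds nothing new); in B->print B B B (occurrence 2), B is followed by B with FIRST {epsilon, bool, print}; in B->print B B B (occurrence 2), the suffix after B is nullable (adds nothing new); in B->print B B B (occurrence 3), the suffix after B is empty (adds nothing new). Thus FOLLOW(B) = {bool, end, print}.

{bool, end, print}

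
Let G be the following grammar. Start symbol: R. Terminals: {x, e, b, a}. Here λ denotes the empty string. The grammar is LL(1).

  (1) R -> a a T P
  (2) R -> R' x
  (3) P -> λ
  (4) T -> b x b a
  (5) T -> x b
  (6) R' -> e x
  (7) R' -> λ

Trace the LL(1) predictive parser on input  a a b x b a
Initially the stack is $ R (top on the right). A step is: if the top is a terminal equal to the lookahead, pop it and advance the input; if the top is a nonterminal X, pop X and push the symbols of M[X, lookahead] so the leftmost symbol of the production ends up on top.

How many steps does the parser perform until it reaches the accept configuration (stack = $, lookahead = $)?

9

step 1: stack=$ R  input=a a b x b a $  — expand R -> a a T P
step 2: stack=$ P T a a  input=a a b x b a $  — match a
step 3: stack=$ P T a  input=a b x b a $  — match a
step 4: stack=$ P T  input=b x b a $  — expand T -> b x b a
step 5: stack=$ P a b x b  input=b x b a $  — match b
step 6: stack=$ P a b x  input=x b a $  — match x
step 7: stack=$ P a b  input=b a $  — match b
step 8: stack=$ P a  input=a $  — match a
step 9: stack=$ P  input=$  — expand P -> λ
Accept reached after 9 steps.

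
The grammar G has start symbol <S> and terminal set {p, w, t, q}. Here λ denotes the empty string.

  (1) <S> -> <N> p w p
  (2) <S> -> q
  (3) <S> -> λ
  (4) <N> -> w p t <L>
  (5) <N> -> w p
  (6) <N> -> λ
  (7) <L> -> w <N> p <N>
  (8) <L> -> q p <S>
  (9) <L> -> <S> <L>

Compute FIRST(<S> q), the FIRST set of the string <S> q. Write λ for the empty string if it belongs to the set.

{p, q, w}

FIRST(<N>) = {λ, w}
FIRST(<S>) = {λ, p, q, w}  (via <N> p w p)
FIRST(<L>) = {p, q, w}  (via <S> <L>)
FIRST(<S> q): take FIRST of each symbol in turn, carrying on past any symbol whose FIRST contains λ; result {p, q, w}.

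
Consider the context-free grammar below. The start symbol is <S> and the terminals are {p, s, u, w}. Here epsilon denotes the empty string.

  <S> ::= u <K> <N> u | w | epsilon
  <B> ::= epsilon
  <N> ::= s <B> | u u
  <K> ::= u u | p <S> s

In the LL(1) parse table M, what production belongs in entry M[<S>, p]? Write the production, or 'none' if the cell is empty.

FIRST(<S>): from <S>::=u <K> <N> u we get {u}; from <S>::=w we get {w}; from <S>::=epsilon we get {epsilon}. So FIRST(<S>) = {epsilon, u, w}.
FIRST(<B>): from <B>::=epsilon we get {epsilon}. So FIRST(<B>) = {epsilon}.
FIRST(<N>): from <N>::=s <B> we get {s}; from <N>::=u u we get {u}. So FIRST(<N>) = {s, u}.
FIRST(<K>): from <K>::=u u we get {u}; from <K>::=p <S> s we get {p}. So FIRST(<K>) = {p, u}.
FOLLOW(<S>) includes $ since <S> is the start symbol.
FOLLOW(<S>): in <K>::=p <S> s, <S> is followed by s with FIRST {s}. Thus FOLLOW(<S>) = {$, s}.
For <S> ::= u <K> <N> u: FIRST(u <K> <N> u) = {u}, so it goes in M[<S>, t] for t ∈ {u}.
For <S> ::= w: FIRST(w) = {w}, so it goes in M[<S>, t] for t ∈ {w}.
For <S> ::= epsilon: FIRST(epsilon) = {epsilon}, so it goes in M[<S>, t] for t ∈ {}; since epsilon ∈ FIRST, also for every t ∈ FOLLOW(<S>) = {$, s}.
None of these place a production in M[<S>, p].

none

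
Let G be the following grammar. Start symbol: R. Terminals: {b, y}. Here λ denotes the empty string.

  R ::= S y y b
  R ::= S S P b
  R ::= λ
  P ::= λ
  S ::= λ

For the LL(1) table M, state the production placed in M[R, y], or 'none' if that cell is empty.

R ::= S y y b

FIRST(P) = {λ}
FIRST(S) = {λ}
FIRST(R) = {λ, b, y}  (via S y y b, S S P b)
FOLLOW(R) includes $ since R is the start symbol.
FOLLOW(R): R appears on no right-hand side. Thus FOLLOW(R) = {$}.
For R ::= S y y b: FIRST(S y y b) = {y}, so it goes in M[R, t] for t ∈ {y}.
For R ::= S S P b: FIRST(S S P b) = {b}, so it goes in M[R, t] for t ∈ {b}.
For R ::= λ: FIRST(λ) = {λ}, so it goes in M[R, t] for t ∈ {}; since λ ∈ FIRST, also for every t ∈ FOLLOW(R) = {$}.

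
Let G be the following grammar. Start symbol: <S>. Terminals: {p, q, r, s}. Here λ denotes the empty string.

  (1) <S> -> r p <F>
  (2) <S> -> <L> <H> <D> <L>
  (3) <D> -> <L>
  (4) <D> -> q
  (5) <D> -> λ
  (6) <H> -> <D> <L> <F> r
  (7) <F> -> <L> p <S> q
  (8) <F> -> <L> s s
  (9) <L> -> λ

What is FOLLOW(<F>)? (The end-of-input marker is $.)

{$, q, r}

FIRST(<L>): from <L>->λ we get {λ}. So FIRST(<L>) = {λ}.
FIRST(<D>): from <D>-><L> we get {λ}; from <D>->q we get {q}; from <D>->λ we get {λ}. So FIRST(<D>) = {λ, q}.
FIRST(<F>): from <F>-><L> p <S> q we get {p}; from <F>-><L> s s we get {s}. So FIRST(<F>) = {p, s}.
FIRST(<H>): from <H>-><D> <L> <F> r we get {p, q, s}. So FIRST(<H>) = {p, q, s}.
FIRST(<S>): from <S>->r p <F> we get {r}; from <S>-><L> <H> <D> <L> we get {p, q, s}. So FIRST(<S>) = {p, q, r, s}.
FOLLOW(<S>) includes $ since <S> is the start symbol.
FOLLOW(<S>): in <F>-><L> p <S> q, <S> is followed by q with FIRST {q}. Thus FOLLOW(<S>) = {$, q}.
FOLLOW(<D>): in <S>-><L> <H> <D> <L>, <D> is followed by <L> with FIRST {λ}; in <S>-><L> <H> <D> <L>, the suffix after <D> is nullable, so FOLLOW(<D>) ⊇ FOLLOW(<S>) = {$, q}; in <H>-><D> <L> <F> r, <D> is followed by <L> <F> r with FIRST {p, s}. Thus FOLLOW(<D>) = {$, p, q, s}.
FOLLOW(<H>): in <S>-><L> <H> <D> <L>, <H> is followed by <D> <L> with FIRST {λ, q}; in <S>-><L> <H> <D> <L>, the suffix after <H> is nullable, so FOLLOW(<H>) ⊇ FOLLOW(<S>) = {$, q}. Thus FOLLOW(<H>) = {$, q}.
FOLLOW(<F>): in <S>->r p <F>, the suffix after <F> is empty, so FOLLOW(<F>) ⊇ FOLLOW(<S>) = {$, q}; in <H>-><D> <L> <F> r, <F> is followed by r with FIRST {r}. Thus FOLLOW(<F>) = {$, q, r}.
FOLLOW(<L>): in <S>-><L> <H> <D> <L> (occurrence 1), <L> is followed by <H> <D> <L> with FIRST {p, q, s}; in <S>-><L> <H> <D> <L> (occurrence 2), the suffix after <L> is empty, so FOLLOW(<L>) ⊇ FOLLOW(<S>) = {$, q}; in <D>-><L>, the suffix after <L> is empty, so FOLLOW(<L>) ⊇ FOLLOW(<D>) = {$, p, q, s}; in <H>-><D> <L> <F> r, <L> is followed by <F> r with FIRST {p, s}; in <F>-><L> p <S> q, <L> is followed by p <S> q with FIRST {p}; in <F>-><L> s s, <L> is followed by s s with FIRST {s}. Thus FOLLOW(<L>) = {$, p, q, s}.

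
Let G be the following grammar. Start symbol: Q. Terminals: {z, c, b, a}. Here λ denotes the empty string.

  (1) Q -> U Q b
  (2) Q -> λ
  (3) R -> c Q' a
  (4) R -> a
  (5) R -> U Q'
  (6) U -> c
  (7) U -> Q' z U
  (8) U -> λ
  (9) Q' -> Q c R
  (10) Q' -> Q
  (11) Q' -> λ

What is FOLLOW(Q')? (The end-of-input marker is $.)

{a, z}

FIRST(Q): from Q->U Q b we get {b, c, z}; from Q->λ we get {λ}. So FIRST(Q) = {λ, b, c, z}.
FIRST(Q'): from Q'->Q c R we get {b, c, z}; from Q'->Q we get {λ, b, c, z}; from Q'->λ we get {λ}. So FIRST(Q') = {λ, b, c, z}.
FIRST(U): from U->c we get {c}; from U->Q' z U we get {b, c, z}; from U->λ we get {λ}. So FIRST(U) = {λ, b, c, z}.
FIRST(R): from R->c Q' a we get {c}; from R->a we get {a}; from R->U Q' we get {λ, b, c, z}. So FIRST(R) = {λ, a, b, c, z}.
FOLLOW(Q) includes $ since Q is the start symbol.
FOLLOW(Q): in Q->U Q b, Q is followed by b with FIRST {b}; in Q'->Q c R, Q is followed by c R with FIRST {c}; in Q'->Q, the suffix after Q is empty, so FOLLOW(Q) ⊇ FOLLOW(Q') = {a, z}. Thus FOLLOW(Q) = {$, a, b, c, z}.
FOLLOW(R): in Q'->Q c R, the suffix after R is empty, so FOLLOW(R) ⊇ FOLLOW(Q') = {a, z}. Thus FOLLOW(R) = {a, z}.
FOLLOW(U): in Q->U Q b, U is followed by Q b with FIRST {b, c, z}; in R->U Q', U is followed by Q' with FIRST {λ, b, c, z}; in R->U Q', the suffix after U is nullable, so FOLLOW(U) ⊇ FOLLOW(R) = {a, z}; in U->Q' z U, the suffix after U is empty (adds nothing new). Thus FOLLOW(U) = {a, b, c, z}.
FOLLOW(Q'): in R->c Q' a, Q' is followed by a with FIRST {a}; in R->U Q', the suffix after Q' is empty, so FOLLOW(Q') ⊇ FOLLOW(R) = {a, z}; in U->Q' z U, Q' is followed by z U with FIRST {z}. Thus FOLLOW(Q') = {a, z}.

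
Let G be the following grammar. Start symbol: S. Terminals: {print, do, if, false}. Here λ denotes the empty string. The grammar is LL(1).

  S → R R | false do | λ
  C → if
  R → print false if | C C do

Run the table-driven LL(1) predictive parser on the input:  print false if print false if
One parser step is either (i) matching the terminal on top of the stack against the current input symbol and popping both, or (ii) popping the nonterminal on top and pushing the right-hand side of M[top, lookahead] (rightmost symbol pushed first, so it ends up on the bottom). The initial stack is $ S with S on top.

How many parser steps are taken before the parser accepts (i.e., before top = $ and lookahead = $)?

9

     Stack               Input                            Action
  1  $ S                 print false if print false if $  expand S → R R
  2  $ R R               print false if print false if $  expand R → print false if
  3  $ R if false print  print false if print false if $  match print
  4  $ R if false        false if print false if $        match false
  5  $ R if              if print false if $              match if
  6  $ R                 print false if $                 expand R → print false if
  7  $ if false print    print false if $                 match print
  8  $ if false          false if $                       match false
  9  $ if                if $                             match if
Accept reached after 9 steps.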